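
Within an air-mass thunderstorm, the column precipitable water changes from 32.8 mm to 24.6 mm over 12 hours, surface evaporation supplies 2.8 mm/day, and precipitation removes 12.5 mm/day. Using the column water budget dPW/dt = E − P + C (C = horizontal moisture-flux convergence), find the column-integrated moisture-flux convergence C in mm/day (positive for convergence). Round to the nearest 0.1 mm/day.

C ≈ -6.7 mm/day

dPW/dt = (24.6 − 32.8) mm / (12/24 day) = -16.400 mm/day.
C = dPW/dt − E + P = (-16.400) − 2.8 + 12.5 = -6.7 mm/day.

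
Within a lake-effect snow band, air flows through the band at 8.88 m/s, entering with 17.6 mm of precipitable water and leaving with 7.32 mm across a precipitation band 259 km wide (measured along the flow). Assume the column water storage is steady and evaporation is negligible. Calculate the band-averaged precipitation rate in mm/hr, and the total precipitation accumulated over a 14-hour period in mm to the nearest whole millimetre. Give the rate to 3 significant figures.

R ≈ 1.27 mm/hr; total ≈ 18 mm

Column moisture flux per unit crosswind length is F = V × PW.
Inflow: F_in = 8.88 × 17.6 = 156.288 mm·m/s
Outflow: F_out = 8.88 × 7.32 = 65.0016 mm·m/s
Steady-state rate R = (F_in − F_out)/L = (156.288 − 65.0016) / 259000 m = 3.525e-04 mm/s.
R = 3.525e-04 × 3600 = 1.27 mm/hr.
Over 14 h: total = 1.27 × 14 = 17.78 ≈ 18 mm.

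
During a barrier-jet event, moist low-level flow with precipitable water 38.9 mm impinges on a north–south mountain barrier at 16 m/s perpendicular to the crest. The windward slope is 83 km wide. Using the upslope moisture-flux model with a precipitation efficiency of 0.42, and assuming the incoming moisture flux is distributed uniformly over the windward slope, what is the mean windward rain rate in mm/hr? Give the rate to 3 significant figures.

R ≈ 11.3 mm/hr

Incoming column moisture flux per unit ridge length: F = V × PW = 16 × 38.9 = 622.4 mm·m/s.
Spread over the 83 km slope with efficiency ε = 0.42: R = ε·F/W = 0.42 × 622.4 / 83000 m = 3.149e-03 mm/s.
R = 3.149e-03 × 3600 = 11.3 mm/hr.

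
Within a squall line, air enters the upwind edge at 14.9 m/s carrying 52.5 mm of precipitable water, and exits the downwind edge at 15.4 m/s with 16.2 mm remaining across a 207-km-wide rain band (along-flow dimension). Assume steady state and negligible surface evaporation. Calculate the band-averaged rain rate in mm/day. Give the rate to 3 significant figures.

Column moisture flux per unit crosswind length is F = V × PW.
Inflow: F_in = 14.9 × 52.5 = 782.25 mm·m/s
Outflow: F_out = 15.4 × 16.2 = 249.48 mm·m/s
Steady-state rate R = (F_in − F_out)/L = (782.25 − 249.48) / 207000 m = 2.574e-03 mm/s.
R = 2.574e-03 × 3600 × 24 = 222 mm/day.

R ≈ 222 mm/day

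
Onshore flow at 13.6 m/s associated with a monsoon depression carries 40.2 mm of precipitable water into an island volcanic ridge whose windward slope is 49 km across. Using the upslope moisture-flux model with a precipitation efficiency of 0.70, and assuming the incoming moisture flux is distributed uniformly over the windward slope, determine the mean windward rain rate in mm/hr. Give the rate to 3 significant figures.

R ≈ 28.1 mm/hr

Incoming column moisture flux per unit ridge length: F = V × PW = 13.6 × 40.2 = 546.72 mm·m/s.
Spread over the 49 km slope with efficiency ε = 0.70: R = ε·F/W = 0.70 × 546.72 / 49000 m = 7.810e-03 mm/s.
R = 7.810e-03 × 3600 = 28.1 mm/hr.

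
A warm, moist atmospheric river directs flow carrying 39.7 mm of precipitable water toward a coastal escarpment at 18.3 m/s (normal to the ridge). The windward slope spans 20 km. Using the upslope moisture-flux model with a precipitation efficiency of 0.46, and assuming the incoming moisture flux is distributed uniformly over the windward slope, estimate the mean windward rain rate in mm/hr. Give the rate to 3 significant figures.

R ≈ 60.2 mm/hr

Incoming column moisture flux per unit ridge length: F = V × PW = 18.3 × 39.7 = 726.51 mm·m/s.
Spread over the 20 km slope with efficiency ε = 0.46: R = ε·F/W = 0.46 × 726.51 / 20000 m = 1.671e-02 mm/s.
R = 1.671e-02 × 3600 = 60.2 mm/hr.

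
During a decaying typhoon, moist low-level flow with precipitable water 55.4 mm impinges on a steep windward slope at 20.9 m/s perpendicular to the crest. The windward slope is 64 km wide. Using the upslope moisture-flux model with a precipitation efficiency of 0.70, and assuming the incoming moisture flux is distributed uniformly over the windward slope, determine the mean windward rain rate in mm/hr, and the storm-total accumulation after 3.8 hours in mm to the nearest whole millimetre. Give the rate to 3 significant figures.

R ≈ 45.6 mm/hr; total ≈ 173 mm

Incoming column moisture flux per unit ridge length: F = V × PW = 20.9 × 55.4 = 1157.86 mm·m/s.
Spread over the 64 km slope with efficiency ε = 0.70: R = ε·F/W = 0.70 × 1157.86 / 64000 m = 1.266e-02 mm/s.
R = 1.266e-02 × 3600 = 45.6 mm/hr.
Over 3.8 h: total = 45.6 × 3.8 = 173.28 ≈ 173 mm.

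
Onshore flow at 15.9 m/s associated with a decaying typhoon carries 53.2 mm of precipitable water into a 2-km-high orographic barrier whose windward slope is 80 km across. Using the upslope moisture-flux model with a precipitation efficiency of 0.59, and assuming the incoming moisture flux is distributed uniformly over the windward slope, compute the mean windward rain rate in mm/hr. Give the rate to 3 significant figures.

Incoming column moisture flux per unit ridge length: F = V × PW = 15.9 × 53.2 = 845.88 mm·m/s.
Spread over the 80 km slope with efficiency ε = 0.59: R = ε·F/W = 0.59 × 845.88 / 80000 m = 6.238e-03 mm/s.
R = 6.238e-03 × 3600 = 22.5 mm/hr.

R ≈ 22.5 mm/hr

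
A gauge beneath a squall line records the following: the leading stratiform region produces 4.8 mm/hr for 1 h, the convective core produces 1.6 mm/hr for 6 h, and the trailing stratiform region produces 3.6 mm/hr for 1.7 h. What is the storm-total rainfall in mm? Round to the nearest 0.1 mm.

total ≈ 20.5 mm

Total = Σ Rᵢ Δtᵢ = 4.8 × 1 + 1.6 × 6 + 3.6 × 1.7
      = 4.8 + 9.6 + 6.12 = 20.5 mm.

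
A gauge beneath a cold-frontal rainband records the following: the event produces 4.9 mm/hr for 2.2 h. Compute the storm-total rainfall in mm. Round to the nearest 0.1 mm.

total ≈ 10.8 mm

Total = Σ Rᵢ Δtᵢ = 4.9 × 2.2
      = 10.78 = 10.8 mm.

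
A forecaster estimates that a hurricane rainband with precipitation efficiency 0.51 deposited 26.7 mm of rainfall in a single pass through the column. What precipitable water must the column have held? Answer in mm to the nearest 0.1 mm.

PW ≈ 52.4 mm

PW = rainfall / ε = 26.7 / 0.51 = 52.4 mm.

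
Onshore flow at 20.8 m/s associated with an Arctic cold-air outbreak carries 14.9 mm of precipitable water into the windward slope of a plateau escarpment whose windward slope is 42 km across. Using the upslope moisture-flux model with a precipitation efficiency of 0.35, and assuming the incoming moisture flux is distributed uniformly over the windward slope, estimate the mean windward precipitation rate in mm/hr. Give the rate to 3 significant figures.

R ≈ 9.30 mm/hr

Incoming column moisture flux per unit ridge length: F = V × PW = 20.8 × 14.9 = 309.92 mm·m/s.
Spread over the 42 km slope with efficiency ε = 0.35: R = ε·F/W = 0.35 × 309.92 / 42000 m = 2.583e-03 mm/s.
R = 2.583e-03 × 3600 = 9.30 mm/hr.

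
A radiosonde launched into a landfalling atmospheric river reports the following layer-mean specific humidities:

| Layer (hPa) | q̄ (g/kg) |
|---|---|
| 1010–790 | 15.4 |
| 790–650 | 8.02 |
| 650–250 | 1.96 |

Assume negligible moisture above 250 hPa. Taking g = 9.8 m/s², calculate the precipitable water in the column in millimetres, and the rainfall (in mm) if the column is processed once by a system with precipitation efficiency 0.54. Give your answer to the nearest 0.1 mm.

PW ≈ 54.0 mm; rainfall ≈ 29.2 mm

Precipitable water is the column-integrated vapour mass per unit area: PW = (1/g) Σ q̄ Δp, with q in kg/kg and Δp in Pa (1 kg/m² of water = 1 mm).
Layer 1010–790 hPa: Δp = 220 hPa = 22000 Pa, q̄ = 0.0154 kg/kg → 0.0154 × 22000 / 9.8 = 34.57 mm
Layer 790–650 hPa: Δp = 140 hPa = 14000 Pa, q̄ = 0.00802 kg/kg → 0.00802 × 14000 / 9.8 = 11.46 mm
Layer 650–250 hPa: Δp = 400 hPa = 40000 Pa, q̄ = 0.00196 kg/kg → 0.00196 × 40000 / 9.8 = 8.00 mm
PW = 34.57 + 11.46 + 8.00 = 54.03 ≈ 54.0 mm.
Rainfall = ε × PW = 0.54 × 54.0 = 29.2 mm.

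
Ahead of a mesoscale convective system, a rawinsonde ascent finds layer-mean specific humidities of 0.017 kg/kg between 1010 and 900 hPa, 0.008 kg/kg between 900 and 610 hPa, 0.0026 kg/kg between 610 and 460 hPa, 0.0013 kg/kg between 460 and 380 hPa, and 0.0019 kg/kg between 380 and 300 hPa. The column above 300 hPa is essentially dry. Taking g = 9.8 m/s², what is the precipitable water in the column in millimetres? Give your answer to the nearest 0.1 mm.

Precipitable water is the column-integrated vapour mass per unit area: PW = (1/g) Σ q̄ Δp, with q in kg/kg and Δp in Pa (1 kg/m² of water = 1 mm).
Layer 1010–900 hPa: Δp = 110 hPa = 11000 Pa, q̄ = 0.017 kg/kg → 0.017 × 11000 / 9.8 = 19.08 mm
Layer 900–610 hPa: Δp = 290 hPa = 29000 Pa, q̄ = 0.008 kg/kg → 0.008 × 29000 / 9.8 = 23.67 mm
Layer 610–460 hPa: Δp = 150 hPa = 15000 Pa, q̄ = 0.0026 kg/kg → 0.0026 × 15000 / 9.8 = 3.98 mm
Layer 460–380 hPa: Δp = 80 hPa = 8000 Pa, q̄ = 0.0013 kg/kg → 0.0013 × 8000 / 9.8 = 1.06 mm
Layer 380–300 hPa: Δp = 80 hPa = 8000 Pa, q̄ = 0.0019 kg/kg → 0.0019 × 8000 / 9.8 = 1.55 mm
PW = 19.08 + 23.67 + 3.98 + 1.06 + 1.55 = 49.34 ≈ 49.3 mm.

PW ≈ 49.3 mm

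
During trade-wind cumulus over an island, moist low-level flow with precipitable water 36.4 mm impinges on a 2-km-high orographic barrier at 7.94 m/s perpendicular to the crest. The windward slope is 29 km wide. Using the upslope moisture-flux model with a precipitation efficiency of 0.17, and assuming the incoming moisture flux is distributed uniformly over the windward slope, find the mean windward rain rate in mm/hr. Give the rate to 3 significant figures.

Incoming column moisture flux per unit ridge length: F = V × PW = 7.94 × 36.4 = 289.016 mm·m/s.
Spread over the 29 km slope with efficiency ε = 0.17: R = ε·F/W = 0.17 × 289.016 / 29000 m = 1.694e-03 mm/s.
R = 1.694e-03 × 3600 = 6.10 mm/hr.

R ≈ 6.10 mm/hr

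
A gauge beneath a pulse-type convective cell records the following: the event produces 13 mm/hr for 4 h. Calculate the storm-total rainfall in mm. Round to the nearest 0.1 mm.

total ≈ 52.0 mm

Total = Σ Rᵢ Δtᵢ = 13 × 4
      = 52 = 52.0 mm.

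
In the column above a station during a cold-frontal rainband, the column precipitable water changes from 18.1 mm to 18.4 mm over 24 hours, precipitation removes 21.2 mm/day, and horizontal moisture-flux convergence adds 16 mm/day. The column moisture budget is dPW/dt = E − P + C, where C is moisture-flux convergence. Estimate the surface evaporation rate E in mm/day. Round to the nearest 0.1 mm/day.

E ≈ 5.5 mm/day

dPW/dt = (18.4 − 18.1) mm / (24/24 day) = +0.300 mm/day.
E = dPW/dt + P − C = (+0.300) + 21.2 − (16) = 5.5 mm/day.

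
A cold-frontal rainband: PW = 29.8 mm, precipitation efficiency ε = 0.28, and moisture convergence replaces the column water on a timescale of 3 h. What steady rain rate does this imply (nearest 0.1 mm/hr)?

R ≈ 2.8 mm/hr

Each overturning extracts ε × PW = 0.28 × 29.8 = 8.344 mm.
Rate = ε·PW / τ = 8.344 / 3 h = 2.8 mm/hr.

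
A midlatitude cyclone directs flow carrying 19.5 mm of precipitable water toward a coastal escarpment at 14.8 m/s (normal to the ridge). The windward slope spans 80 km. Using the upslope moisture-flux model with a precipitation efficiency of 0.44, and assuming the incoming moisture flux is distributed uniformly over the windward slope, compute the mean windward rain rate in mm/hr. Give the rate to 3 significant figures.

R ≈ 5.71 mm/hr

Incoming column moisture flux per unit ridge length: F = V × PW = 14.8 × 19.5 = 288.6 mm·m/s.
Spread over the 80 km slope with efficiency ε = 0.44: R = ε·F/W = 0.44 × 288.6 / 80000 m = 1.587e-03 mm/s.
R = 1.587e-03 × 3600 = 5.71 mm/hr.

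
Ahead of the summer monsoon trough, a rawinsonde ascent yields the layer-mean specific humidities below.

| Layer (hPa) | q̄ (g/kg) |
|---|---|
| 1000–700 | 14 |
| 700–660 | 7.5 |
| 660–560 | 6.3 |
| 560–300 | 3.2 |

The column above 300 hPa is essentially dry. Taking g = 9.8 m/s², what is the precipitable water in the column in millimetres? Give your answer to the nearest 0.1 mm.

PW ≈ 60.8 mm

Precipitable water is the column-integrated vapour mass per unit area: PW = (1/g) Σ q̄ Δp, with q in kg/kg and Δp in Pa (1 kg/m² of water = 1 mm).
Layer 1000–700 hPa: Δp = 300 hPa = 30000 Pa, q̄ = 0.014 kg/kg → 0.014 × 30000 / 9.8 = 42.86 mm
Layer 700–660 hPa: Δp = 40 hPa = 4000 Pa, q̄ = 0.0075 kg/kg → 0.0075 × 4000 / 9.8 = 3.06 mm
Layer 660–560 hPa: Δp = 100 hPa = 10000 Pa, q̄ = 0.0063 kg/kg → 0.0063 × 10000 / 9.8 = 6.43 mm
Layer 560–300 hPa: Δp = 260 hPa = 26000 Pa, q̄ = 0.0032 kg/kg → 0.0032 × 26000 / 9.8 = 8.49 mm
PW = 42.86 + 3.06 + 6.43 + 8.49 = 60.84 ≈ 60.8 mm.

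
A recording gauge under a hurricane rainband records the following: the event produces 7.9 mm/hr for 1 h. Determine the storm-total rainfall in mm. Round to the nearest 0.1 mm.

total ≈ 7.9 mm

Total = Σ Rᵢ Δtᵢ = 7.9 × 1
      = 7.9 = 7.9 mm.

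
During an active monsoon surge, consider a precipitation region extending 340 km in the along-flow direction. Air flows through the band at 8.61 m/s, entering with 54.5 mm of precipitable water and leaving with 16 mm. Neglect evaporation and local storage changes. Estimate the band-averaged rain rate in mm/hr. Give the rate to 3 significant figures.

Column moisture flux per unit crosswind length is F = V × PW.
Inflow: F_in = 8.61 × 54.5 = 469.245 mm·m/s
Outflow: F_out = 8.61 × 16 = 137.76 mm·m/s
Steady-state rate R = (F_in − F_out)/L = (469.245 − 137.76) / 340000 m = 9.750e-04 mm/s.
R = 9.750e-04 × 3600 = 3.51 mm/hr.

R ≈ 3.51 mm/hr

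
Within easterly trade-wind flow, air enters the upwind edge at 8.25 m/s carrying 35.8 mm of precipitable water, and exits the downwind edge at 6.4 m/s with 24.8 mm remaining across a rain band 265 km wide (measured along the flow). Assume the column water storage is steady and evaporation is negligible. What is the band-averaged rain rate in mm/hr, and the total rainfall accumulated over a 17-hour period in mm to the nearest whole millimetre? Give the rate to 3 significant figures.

Column moisture flux per unit crosswind length is F = V × PW.
Inflow: F_in = 8.25 × 35.8 = 295.35 mm·m/s
Outflow: F_out = 6.4 × 24.8 = 158.72 mm·m/s
Steady-state rate R = (F_in − F_out)/L = (295.35 − 158.72) / 265000 m = 5.156e-04 mm/s.
R = 5.156e-04 × 3600 = 1.86 mm/hr.
Over 17 h: total = 1.86 × 17 = 31.62 ≈ 32 mm.

R ≈ 1.86 mm/hr; total ≈ 32 mm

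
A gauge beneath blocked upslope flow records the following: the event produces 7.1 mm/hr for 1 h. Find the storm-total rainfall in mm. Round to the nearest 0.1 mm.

total ≈ 7.1 mm

Total = Σ Rᵢ Δtᵢ = 7.1 × 1
      = 7.1 = 7.1 mm.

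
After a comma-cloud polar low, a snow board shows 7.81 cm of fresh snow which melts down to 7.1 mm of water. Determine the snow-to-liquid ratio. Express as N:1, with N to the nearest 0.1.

ratio ≈ 11.0

Ratio = snow depth / SWE = 78.1 mm / 7.1 mm = 11.0, i.e. 11.0:1.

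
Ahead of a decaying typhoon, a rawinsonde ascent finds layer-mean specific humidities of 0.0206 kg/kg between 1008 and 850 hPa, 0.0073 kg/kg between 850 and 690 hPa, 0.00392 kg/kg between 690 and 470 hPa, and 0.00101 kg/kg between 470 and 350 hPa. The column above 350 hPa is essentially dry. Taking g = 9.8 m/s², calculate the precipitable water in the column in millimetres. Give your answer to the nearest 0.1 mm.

PW ≈ 55.2 mm

Precipitable water is the column-integrated vapour mass per unit area: PW = (1/g) Σ q̄ Δp, with q in kg/kg and Δp in Pa (1 kg/m² of water = 1 mm).
Layer 1008–850 hPa: Δp = 158 hPa = 15800 Pa, q̄ = 0.0206 kg/kg → 0.0206 × 15800 / 9.8 = 33.21 mm
Layer 850–690 hPa: Δp = 160 hPa = 16000 Pa, q̄ = 0.0073 kg/kg → 0.0073 × 16000 / 9.8 = 11.92 mm
Layer 690–470 hPa: Δp = 220 hPa = 22000 Pa, q̄ = 0.00392 kg/kg → 0.00392 × 22000 / 9.8 = 8.80 mm
Layer 470–350 hPa: Δp = 120 hPa = 12000 Pa, q̄ = 0.00101 kg/kg → 0.00101 × 12000 / 9.8 = 1.24 mm
PW = 33.21 + 11.92 + 8.80 + 1.24 = 55.17 ≈ 55.2 mm.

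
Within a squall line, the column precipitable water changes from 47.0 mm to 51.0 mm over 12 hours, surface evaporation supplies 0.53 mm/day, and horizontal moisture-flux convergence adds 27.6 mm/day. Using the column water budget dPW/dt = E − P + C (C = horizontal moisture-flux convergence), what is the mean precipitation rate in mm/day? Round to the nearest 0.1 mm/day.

dPW/dt = (51.0 − 47.0) mm / (12/24 day) = +8.000 mm/day.
P = E + C − dPW/dt = 0.53 + (27.6) − (+8.000) = 20.1 mm/day.

P ≈ 20.1 mm/day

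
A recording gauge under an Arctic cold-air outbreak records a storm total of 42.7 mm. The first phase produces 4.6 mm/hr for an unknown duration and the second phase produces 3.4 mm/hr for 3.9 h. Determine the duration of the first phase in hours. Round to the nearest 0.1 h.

duration ≈ 6.4 h

Known phases: 3.4 × 3.9 = 13.26 mm.
Remaining depth = 42.7 − 13.26 = 29.44 mm.
Duration = 29.44 / 4.6 = 6.4 h.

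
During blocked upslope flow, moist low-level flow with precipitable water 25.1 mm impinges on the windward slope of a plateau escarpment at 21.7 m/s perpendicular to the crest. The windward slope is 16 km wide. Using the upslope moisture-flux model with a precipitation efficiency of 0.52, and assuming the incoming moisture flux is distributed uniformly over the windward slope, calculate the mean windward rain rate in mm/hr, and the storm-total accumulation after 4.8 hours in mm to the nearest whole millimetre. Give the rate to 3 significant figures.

Incoming column moisture flux per unit ridge length: F = V × PW = 21.7 × 25.1 = 544.67 mm·m/s.
Spread over the 16 km slope with efficiency ε = 0.52: R = ε·F/W = 0.52 × 544.67 / 16000 m = 1.770e-02 mm/s.
R = 1.770e-02 × 3600 = 63.7 mm/hr.
Over 4.8 h: total = 63.7 × 4.8 = 305.76 ≈ 306 mm.

R ≈ 63.7 mm/hr; total ≈ 306 mm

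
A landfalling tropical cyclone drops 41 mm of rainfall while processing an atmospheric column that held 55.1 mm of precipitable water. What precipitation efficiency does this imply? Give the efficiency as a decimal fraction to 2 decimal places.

ε = rainfall / PW = 41 / 55.1 = 0.74.

ε ≈ 0.74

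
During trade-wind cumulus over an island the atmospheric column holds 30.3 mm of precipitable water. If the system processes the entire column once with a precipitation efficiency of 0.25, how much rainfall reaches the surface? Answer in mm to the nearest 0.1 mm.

rainfall ≈ 7.6 mm

Rainfall = ε × PW = 0.25 × 30.3 = 7.6 mm.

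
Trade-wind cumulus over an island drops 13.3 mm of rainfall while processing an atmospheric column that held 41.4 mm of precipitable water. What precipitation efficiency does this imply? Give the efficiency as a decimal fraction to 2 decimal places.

ε ≈ 0.32

ε = rainfall / PW = 13.3 / 41.4 = 0.32.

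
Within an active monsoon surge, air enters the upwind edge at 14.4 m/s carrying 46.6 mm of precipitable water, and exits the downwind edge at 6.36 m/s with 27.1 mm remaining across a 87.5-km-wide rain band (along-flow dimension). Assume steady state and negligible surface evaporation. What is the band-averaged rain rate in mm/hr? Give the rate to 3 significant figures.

Column moisture flux per unit crosswind length is F = V × PW.
Inflow: F_in = 14.4 × 46.6 = 671.04 mm·m/s
Outflow: F_out = 6.36 × 27.1 = 172.356 mm·m/s
Steady-state rate R = (F_in − F_out)/L = (671.04 − 172.356) / 87500 m = 5.699e-03 mm/s.
R = 5.699e-03 × 3600 = 20.5 mm/hr.

R ≈ 20.5 mm/hr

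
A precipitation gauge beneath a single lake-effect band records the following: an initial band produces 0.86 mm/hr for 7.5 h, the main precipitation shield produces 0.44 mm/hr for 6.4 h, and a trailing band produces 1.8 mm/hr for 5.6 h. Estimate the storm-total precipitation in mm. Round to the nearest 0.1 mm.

total ≈ 19.3 mm

Total = Σ Rᵢ Δtᵢ = 0.86 × 7.5 + 0.44 × 6.4 + 1.8 × 5.6
      = 6.45 + 2.816 + 10.08 = 19.3 mm.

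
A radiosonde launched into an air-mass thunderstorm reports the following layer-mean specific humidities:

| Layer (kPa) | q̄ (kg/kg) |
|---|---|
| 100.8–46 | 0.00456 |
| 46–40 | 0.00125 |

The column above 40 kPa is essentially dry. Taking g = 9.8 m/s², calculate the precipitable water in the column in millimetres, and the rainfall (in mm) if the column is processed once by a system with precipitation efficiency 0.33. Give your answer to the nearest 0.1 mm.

PW ≈ 26.3 mm; rainfall ≈ 8.7 mm

Precipitable water is the column-integrated vapour mass per unit area: PW = (1/g) Σ q̄ Δp, with q in kg/kg and Δp in Pa (1 kg/m² of water = 1 mm).
Layer 100.8–46 kPa: Δp = 548 hPa = 54800 Pa, q̄ = 0.00456 kg/kg → 0.00456 × 54800 / 9.8 = 25.50 mm
Layer 46–40 kPa: Δp = 60 hPa = 6000 Pa, q̄ = 0.00125 kg/kg → 0.00125 × 6000 / 9.8 = 0.77 mm
PW = 25.50 + 0.77 = 26.27 ≈ 26.3 mm.
Rainfall = ε × PW = 0.33 × 26.3 = 8.7 mm.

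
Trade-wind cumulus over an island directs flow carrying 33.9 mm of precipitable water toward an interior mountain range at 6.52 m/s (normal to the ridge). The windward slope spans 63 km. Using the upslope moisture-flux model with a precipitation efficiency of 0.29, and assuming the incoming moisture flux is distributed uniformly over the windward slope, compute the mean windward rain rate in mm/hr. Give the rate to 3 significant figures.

Incoming column moisture flux per unit ridge length: F = V × PW = 6.52 × 33.9 = 221.028 mm·m/s.
Spread over the 63 km slope with efficiency ε = 0.29: R = ε·F/W = 0.29 × 221.028 / 63000 m = 1.017e-03 mm/s.
R = 1.017e-03 × 3600 = 3.66 mm/hr.

R ≈ 3.66 mm/hr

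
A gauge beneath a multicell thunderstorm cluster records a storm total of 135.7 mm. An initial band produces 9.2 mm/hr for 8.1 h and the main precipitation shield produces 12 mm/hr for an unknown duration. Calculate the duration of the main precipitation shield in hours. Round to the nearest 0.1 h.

Known phases: 9.2 × 8.1 = 74.52 mm.
Remaining depth = 135.7 − 74.52 = 61.18 mm.
Duration = 61.18 / 12 = 5.1 h.

duration ≈ 5.1 h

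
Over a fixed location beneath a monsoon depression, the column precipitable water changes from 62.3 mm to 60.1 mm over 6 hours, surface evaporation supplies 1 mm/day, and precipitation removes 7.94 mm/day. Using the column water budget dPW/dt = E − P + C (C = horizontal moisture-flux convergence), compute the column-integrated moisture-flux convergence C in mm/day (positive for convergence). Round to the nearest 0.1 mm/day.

dPW/dt = (60.1 − 62.3) mm / (6/24 day) = -8.800 mm/day.
C = dPW/dt − E + P = (-8.800) − 1 + 7.94 = -1.9 mm/day.

C ≈ -1.9 mm/day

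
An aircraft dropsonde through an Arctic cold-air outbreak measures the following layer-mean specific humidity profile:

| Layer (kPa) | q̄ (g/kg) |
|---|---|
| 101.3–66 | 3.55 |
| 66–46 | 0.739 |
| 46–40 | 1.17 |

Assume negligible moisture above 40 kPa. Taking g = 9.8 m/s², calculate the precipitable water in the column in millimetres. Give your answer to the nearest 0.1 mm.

Precipitable water is the column-integrated vapour mass per unit area: PW = (1/g) Σ q̄ Δp, with q in kg/kg and Δp in Pa (1 kg/m² of water = 1 mm).
Layer 101.3–66 kPa: Δp = 353 hPa = 35300 Pa, q̄ = 0.00355 kg/kg → 0.00355 × 35300 / 9.8 = 12.79 mm
Layer 66–46 kPa: Δp = 200 hPa = 20000 Pa, q̄ = 0.000739 kg/kg → 0.000739 × 20000 / 9.8 = 1.51 mm
Layer 46–40 kPa: Δp = 60 hPa = 6000 Pa, q̄ = 0.00117 kg/kg → 0.00117 × 6000 / 9.8 = 0.72 mm
PW = 12.79 + 1.51 + 0.72 = 15.02 ≈ 15.0 mm.

PW ≈ 15.0 mm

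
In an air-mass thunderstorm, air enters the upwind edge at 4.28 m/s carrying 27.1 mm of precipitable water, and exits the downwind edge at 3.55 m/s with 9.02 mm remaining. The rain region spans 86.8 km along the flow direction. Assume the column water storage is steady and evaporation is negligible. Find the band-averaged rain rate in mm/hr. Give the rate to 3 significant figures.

R ≈ 3.48 mm/hr

Column moisture flux per unit crosswind length is F = V × PW.
Inflow: F_in = 4.28 × 27.1 = 115.988 mm·m/s
Outflow: F_out = 3.55 × 9.02 = 32.021 mm·m/s
Steady-state rate R = (F_in − F_out)/L = (115.988 − 32.021) / 86800 m = 9.674e-04 mm/s.
R = 9.674e-04 × 3600 = 3.48 mm/hr.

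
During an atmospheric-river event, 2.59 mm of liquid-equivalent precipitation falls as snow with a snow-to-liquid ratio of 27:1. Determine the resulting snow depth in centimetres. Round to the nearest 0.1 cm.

Snow depth = liquid × ratio = 2.59 mm × 27 = 69.93 mm = 7.0 cm.

snow depth ≈ 7.0 cm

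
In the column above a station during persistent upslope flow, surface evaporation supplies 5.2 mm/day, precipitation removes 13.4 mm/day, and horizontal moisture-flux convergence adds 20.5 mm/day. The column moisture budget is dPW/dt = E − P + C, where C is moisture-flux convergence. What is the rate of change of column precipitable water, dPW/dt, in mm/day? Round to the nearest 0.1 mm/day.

dPW/dt ≈ 12.3 mm/day

dPW/dt = E − P + C = 5.2 − 13.4 + (20.5) = 12.3 mm/day.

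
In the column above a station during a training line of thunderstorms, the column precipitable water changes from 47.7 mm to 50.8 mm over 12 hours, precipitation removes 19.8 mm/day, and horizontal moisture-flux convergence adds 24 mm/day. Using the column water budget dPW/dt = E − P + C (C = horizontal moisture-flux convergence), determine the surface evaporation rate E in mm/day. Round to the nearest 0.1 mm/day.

dPW/dt = (50.8 − 47.7) mm / (12/24 day) = +6.200 mm/day.
E = dPW/dt + P − C = (+6.200) + 19.8 − (24) = 2.0 mm/day.

E ≈ 2.0 mm/day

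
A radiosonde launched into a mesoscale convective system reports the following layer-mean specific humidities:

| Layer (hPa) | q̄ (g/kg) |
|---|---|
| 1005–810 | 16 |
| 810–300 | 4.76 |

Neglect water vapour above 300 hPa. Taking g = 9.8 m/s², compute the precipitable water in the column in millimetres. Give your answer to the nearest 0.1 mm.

PW ≈ 56.6 mm

Precipitable water is the column-integrated vapour mass per unit area: PW = (1/g) Σ q̄ Δp, with q in kg/kg and Δp in Pa (1 kg/m² of water = 1 mm).
Layer 1005–810 hPa: Δp = 195 hPa = 19500 Pa, q̄ = 0.016 kg/kg → 0.016 × 19500 / 9.8 = 31.84 mm
Layer 810–300 hPa: Δp = 510 hPa = 51000 Pa, q̄ = 0.00476 kg/kg → 0.00476 × 51000 / 9.8 = 24.77 mm
PW = 31.84 + 24.77 = 56.61 ≈ 56.6 mm.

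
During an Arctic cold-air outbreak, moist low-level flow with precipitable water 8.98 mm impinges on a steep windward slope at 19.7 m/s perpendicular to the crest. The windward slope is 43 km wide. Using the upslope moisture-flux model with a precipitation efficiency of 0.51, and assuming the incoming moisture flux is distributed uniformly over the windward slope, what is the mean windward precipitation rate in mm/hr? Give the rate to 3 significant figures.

R ≈ 7.55 mm/hr

Incoming column moisture flux per unit ridge length: F = V × PW = 19.7 × 8.98 = 176.906 mm·m/s.
Spread over the 43 km slope with efficiency ε = 0.51: R = ε·F/W = 0.51 × 176.906 / 43000 m = 2.098e-03 mm/s.
R = 2.098e-03 × 3600 = 7.55 mm/hr.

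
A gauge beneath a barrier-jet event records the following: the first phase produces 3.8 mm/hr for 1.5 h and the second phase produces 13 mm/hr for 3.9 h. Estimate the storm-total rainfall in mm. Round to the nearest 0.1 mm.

Total = Σ Rᵢ Δtᵢ = 3.8 × 1.5 + 13 × 3.9
      = 5.7 + 50.7 = 56.4 mm.

total ≈ 56.4 mm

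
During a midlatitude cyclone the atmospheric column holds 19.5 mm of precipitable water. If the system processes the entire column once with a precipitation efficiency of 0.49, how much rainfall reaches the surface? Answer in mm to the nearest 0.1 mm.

rainfall ≈ 9.6 mm

Rainfall = ε × PW = 0.49 × 19.5 = 9.6 mm.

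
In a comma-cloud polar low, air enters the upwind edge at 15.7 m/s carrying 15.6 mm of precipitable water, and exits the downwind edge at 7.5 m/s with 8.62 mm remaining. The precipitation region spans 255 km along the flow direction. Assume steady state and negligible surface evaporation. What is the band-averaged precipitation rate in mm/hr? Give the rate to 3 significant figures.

R ≈ 2.54 mm/hr

Column moisture flux per unit crosswind length is F = V × PW.
Inflow: F_in = 15.7 × 15.6 = 244.92 mm·m/s
Outflow: F_out = 7.5 × 8.62 = 64.65 mm·m/s
Steady-state rate R = (F_in − F_out)/L = (244.92 − 64.65) / 255000 m = 7.069e-04 mm/s.
R = 7.069e-04 × 3600 = 2.54 mm/hr.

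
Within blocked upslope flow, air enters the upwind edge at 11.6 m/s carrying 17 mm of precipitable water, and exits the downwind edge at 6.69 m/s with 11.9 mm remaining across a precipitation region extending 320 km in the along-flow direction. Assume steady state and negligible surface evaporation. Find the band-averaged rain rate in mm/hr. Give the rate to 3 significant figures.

R ≈ 1.32 mm/hr

Column moisture flux per unit crosswind length is F = V × PW.
Inflow: F_in = 11.6 × 17 = 197.2 mm·m/s
Outflow: F_out = 6.69 × 11.9 = 79.611 mm·m/s
Steady-state rate R = (F_in − F_out)/L = (197.2 − 79.611) / 320000 m = 3.675e-04 mm/s.
R = 3.675e-04 × 3600 = 1.32 mm/hr.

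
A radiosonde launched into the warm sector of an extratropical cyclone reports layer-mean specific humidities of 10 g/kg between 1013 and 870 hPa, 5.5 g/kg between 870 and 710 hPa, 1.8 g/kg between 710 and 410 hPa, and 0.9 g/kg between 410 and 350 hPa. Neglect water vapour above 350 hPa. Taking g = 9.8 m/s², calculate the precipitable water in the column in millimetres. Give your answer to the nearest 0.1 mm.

PW ≈ 29.6 mm

Precipitable water is the column-integrated vapour mass per unit area: PW = (1/g) Σ q̄ Δp, with q in kg/kg and Δp in Pa (1 kg/m² of water = 1 mm).
Layer 1013–870 hPa: Δp = 143 hPa = 14300 Pa, q̄ = 0.01 kg/kg → 0.01 × 14300 / 9.8 = 14.59 mm
Layer 870–710 hPa: Δp = 160 hPa = 16000 Pa, q̄ = 0.0055 kg/kg → 0.0055 × 16000 / 9.8 = 8.98 mm
Layer 710–410 hPa: Δp = 300 hPa = 30000 Pa, q̄ = 0.0018 kg/kg → 0.0018 × 30000 / 9.8 = 5.51 mm
Layer 410–350 hPa: Δp = 60 hPa = 6000 Pa, q̄ = 0.0009 kg/kg → 0.0009 × 6000 / 9.8 = 0.55 mm
PW = 14.59 + 8.98 + 5.51 + 0.55 = 29.63 ≈ 29.6 mm.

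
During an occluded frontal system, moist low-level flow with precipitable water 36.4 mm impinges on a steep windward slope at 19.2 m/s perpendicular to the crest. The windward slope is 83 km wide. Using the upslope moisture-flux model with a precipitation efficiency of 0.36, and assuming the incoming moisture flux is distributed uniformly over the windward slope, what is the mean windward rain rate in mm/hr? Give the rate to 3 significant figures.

Incoming column moisture flux per unit ridge length: F = V × PW = 19.2 × 36.4 = 698.88 mm·m/s.
Spread over the 83 km slope with efficiency ε = 0.36: R = ε·F/W = 0.36 × 698.88 / 83000 m = 3.031e-03 mm/s.
R = 3.031e-03 × 3600 = 10.9 mm/hr.

R ≈ 10.9 mm/hr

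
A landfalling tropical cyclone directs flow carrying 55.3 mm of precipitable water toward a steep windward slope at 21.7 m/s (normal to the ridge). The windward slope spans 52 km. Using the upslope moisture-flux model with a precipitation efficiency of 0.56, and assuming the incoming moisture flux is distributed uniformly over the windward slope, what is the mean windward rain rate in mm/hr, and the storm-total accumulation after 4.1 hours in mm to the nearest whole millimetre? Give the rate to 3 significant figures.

Incoming column moisture flux per unit ridge length: F = V × PW = 21.7 × 55.3 = 1200.01 mm·m/s.
Spread over the 52 km slope with efficiency ε = 0.56: R = ε·F/W = 0.56 × 1200.01 / 52000 m = 1.292e-02 mm/s.
R = 1.292e-02 × 3600 = 46.5 mm/hr.
Over 4.1 h: total = 46.5 × 4.1 = 190.65 ≈ 191 mm.

R ≈ 46.5 mm/hr; total ≈ 191 mm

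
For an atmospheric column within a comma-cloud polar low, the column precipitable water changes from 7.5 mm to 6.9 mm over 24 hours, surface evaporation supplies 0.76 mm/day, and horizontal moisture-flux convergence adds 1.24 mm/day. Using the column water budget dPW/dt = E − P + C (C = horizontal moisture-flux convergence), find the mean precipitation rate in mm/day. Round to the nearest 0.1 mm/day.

dPW/dt = (6.9 − 7.5) mm / (24/24 day) = -0.600 mm/day.
P = E + C − dPW/dt = 0.76 + (1.24) − (-0.600) = 2.6 mm/day.

P ≈ 2.6 mm/day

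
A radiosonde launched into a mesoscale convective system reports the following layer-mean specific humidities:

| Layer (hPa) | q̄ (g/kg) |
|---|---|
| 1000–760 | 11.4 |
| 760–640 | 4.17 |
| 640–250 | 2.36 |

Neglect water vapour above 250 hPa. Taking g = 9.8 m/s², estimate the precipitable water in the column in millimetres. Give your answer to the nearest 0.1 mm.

Precipitable water is the column-integrated vapour mass per unit area: PW = (1/g) Σ q̄ Δp, with q in kg/kg and Δp in Pa (1 kg/m² of water = 1 mm).
Layer 1000–760 hPa: Δp = 240 hPa = 24000 Pa, q̄ = 0.0114 kg/kg → 0.0114 × 24000 / 9.8 = 27.92 mm
Layer 760–640 hPa: Δp = 120 hPa = 12000 Pa, q̄ = 0.00417 kg/kg → 0.00417 × 12000 / 9.8 = 5.11 mm
Layer 640–250 hPa: Δp = 390 hPa = 39000 Pa, q̄ = 0.00236 kg/kg → 0.00236 × 39000 / 9.8 = 9.39 mm
PW = 27.92 + 5.11 + 9.39 = 42.42 ≈ 42.4 mm.

PW ≈ 42.4 mm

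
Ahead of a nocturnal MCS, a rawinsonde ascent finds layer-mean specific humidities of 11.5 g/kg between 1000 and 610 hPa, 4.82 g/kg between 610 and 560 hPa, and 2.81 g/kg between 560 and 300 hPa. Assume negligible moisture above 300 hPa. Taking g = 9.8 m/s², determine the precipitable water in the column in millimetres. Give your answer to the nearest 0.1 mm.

PW ≈ 55.7 mm

Precipitable water is the column-integrated vapour mass per unit area: PW = (1/g) Σ q̄ Δp, with q in kg/kg and Δp in Pa (1 kg/m² of water = 1 mm).
Layer 1000–610 hPa: Δp = 390 hPa = 39000 Pa, q̄ = 0.0115 kg/kg → 0.0115 × 39000 / 9.8 = 45.77 mm
Layer 610–560 hPa: Δp = 50 hPa = 5000 Pa, q̄ = 0.00482 kg/kg → 0.00482 × 5000 / 9.8 = 2.46 mm
Layer 560–300 hPa: Δp = 260 hPa = 26000 Pa, q̄ = 0.00281 kg/kg → 0.00281 × 26000 / 9.8 = 7.46 mm
PW = 45.77 + 2.46 + 7.46 = 55.69 ≈ 55.7 mm.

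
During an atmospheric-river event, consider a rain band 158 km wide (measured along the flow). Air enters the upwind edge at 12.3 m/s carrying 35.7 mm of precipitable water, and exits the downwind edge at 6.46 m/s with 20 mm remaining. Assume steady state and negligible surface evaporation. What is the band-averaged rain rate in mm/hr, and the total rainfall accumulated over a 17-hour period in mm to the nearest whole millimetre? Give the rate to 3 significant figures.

Column moisture flux per unit crosswind length is F = V × PW.
Inflow: F_in = 12.3 × 35.7 = 439.11 mm·m/s
Outflow: F_out = 6.46 × 20 = 129.2 mm·m/s
Steady-state rate R = (F_in − F_out)/L = (439.11 − 129.2) / 158000 m = 1.961e-03 mm/s.
R = 1.961e-03 × 3600 = 7.06 mm/hr.
Over 17 h: total = 7.06 × 17 = 120.02 ≈ 120 mm.

R ≈ 7.06 mm/hr; total ≈ 120 mm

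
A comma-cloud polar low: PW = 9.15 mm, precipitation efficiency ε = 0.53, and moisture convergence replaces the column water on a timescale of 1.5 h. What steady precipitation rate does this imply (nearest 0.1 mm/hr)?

R ≈ 3.2 mm/hr

Each overturning extracts ε × PW = 0.53 × 9.15 = 4.8495 mm.
Rate = ε·PW / τ = 4.8495 / 1.5 h = 3.2 mm/hr.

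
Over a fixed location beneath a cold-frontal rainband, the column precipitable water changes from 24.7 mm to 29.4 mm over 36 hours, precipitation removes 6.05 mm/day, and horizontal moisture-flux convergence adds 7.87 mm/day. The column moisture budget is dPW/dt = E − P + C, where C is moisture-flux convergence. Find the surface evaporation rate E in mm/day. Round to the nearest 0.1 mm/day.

dPW/dt = (29.4 − 24.7) mm / (36/24 day) = +3.133 mm/day.
E = dPW/dt + P − C = (+3.133) + 6.05 − (7.87) = 1.3 mm/day.

E ≈ 1.3 mm/day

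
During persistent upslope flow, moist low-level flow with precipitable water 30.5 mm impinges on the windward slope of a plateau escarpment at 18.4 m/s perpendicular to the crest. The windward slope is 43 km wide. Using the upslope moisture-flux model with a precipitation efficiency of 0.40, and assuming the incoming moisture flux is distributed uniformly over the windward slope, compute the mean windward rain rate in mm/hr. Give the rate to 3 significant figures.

Incoming column moisture flux per unit ridge length: F = V × PW = 18.4 × 30.5 = 561.2 mm·m/s.
Spread over the 43 km slope with efficiency ε = 0.40: R = ε·F/W = 0.40 × 561.2 / 43000 m = 5.220e-03 mm/s.
R = 5.220e-03 × 3600 = 18.8 mm/hr.

R ≈ 18.8 mm/hr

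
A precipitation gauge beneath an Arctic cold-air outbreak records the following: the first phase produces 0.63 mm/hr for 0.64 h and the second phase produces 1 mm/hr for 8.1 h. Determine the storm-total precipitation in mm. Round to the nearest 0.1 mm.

total ≈ 8.5 mm

Total = Σ Rᵢ Δtᵢ = 0.63 × 0.64 + 1 × 8.1
      = 0.4032 + 8.1 = 8.5 mm.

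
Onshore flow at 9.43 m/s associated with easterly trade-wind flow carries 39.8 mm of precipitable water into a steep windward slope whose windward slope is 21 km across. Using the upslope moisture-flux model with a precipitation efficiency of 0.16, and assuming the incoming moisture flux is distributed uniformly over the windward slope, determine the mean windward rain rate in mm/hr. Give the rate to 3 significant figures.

Incoming column moisture flux per unit ridge length: F = V × PW = 9.43 × 39.8 = 375.314 mm·m/s.
Spread over the 21 km slope with efficiency ε = 0.16: R = ε·F/W = 0.16 × 375.314 / 21000 m = 2.860e-03 mm/s.
R = 2.860e-03 × 3600 = 10.3 mm/hr.

R ≈ 10.3 mm/hr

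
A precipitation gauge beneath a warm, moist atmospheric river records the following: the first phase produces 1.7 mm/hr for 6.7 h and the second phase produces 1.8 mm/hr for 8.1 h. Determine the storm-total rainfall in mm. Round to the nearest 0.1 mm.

total ≈ 26.0 mm

Total = Σ Rᵢ Δtᵢ = 1.7 × 6.7 + 1.8 × 8.1
      = 11.39 + 14.58 = 26.0 mm.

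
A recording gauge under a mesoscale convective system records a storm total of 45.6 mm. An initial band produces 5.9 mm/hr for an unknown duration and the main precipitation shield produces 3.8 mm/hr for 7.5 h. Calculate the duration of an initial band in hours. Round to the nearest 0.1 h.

duration ≈ 2.9 h

Known phases: 3.8 × 7.5 = 28.5 mm.
Remaining depth = 45.6 − 28.5 = 17.1 mm.
Duration = 17.1 / 5.9 = 2.9 h.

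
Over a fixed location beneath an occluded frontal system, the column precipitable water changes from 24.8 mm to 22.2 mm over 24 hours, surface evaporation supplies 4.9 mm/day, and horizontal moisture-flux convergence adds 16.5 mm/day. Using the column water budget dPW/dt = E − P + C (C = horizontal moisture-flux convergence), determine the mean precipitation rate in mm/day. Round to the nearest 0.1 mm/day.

P ≈ 24.0 mm/day

dPW/dt = (22.2 − 24.8) mm / (24/24 day) = -2.600 mm/day.
P = E + C − dPW/dt = 4.9 + (16.5) − (-2.600) = 24.0 mm/day.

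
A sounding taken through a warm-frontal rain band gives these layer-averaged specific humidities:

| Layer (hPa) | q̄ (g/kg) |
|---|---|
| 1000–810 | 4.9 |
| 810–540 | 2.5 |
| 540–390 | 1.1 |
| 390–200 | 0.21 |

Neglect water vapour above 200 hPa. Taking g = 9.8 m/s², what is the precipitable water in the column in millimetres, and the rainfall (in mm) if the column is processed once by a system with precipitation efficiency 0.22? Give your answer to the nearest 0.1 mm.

Precipitable water is the column-integrated vapour mass per unit area: PW = (1/g) Σ q̄ Δp, with q in kg/kg and Δp in Pa (1 kg/m² of water = 1 mm).
Layer 1000–810 hPa: Δp = 190 hPa = 19000 Pa, q̄ = 0.0049 kg/kg → 0.0049 × 19000 / 9.8 = 9.50 mm
Layer 810–540 hPa: Δp = 270 hPa = 27000 Pa, q̄ = 0.0025 kg/kg → 0.0025 × 27000 / 9.8 = 6.89 mm
Layer 540–390 hPa: Δp = 150 hPa = 15000 Pa, q̄ = 0.0011 kg/kg → 0.0011 × 15000 / 9.8 = 1.68 mm
Layer 390–200 hPa: Δp = 190 hPa = 19000 Pa, q̄ = 0.00021 kg/kg → 0.00021 × 19000 / 9.8 = 0.41 mm
PW = 9.50 + 6.89 + 1.68 + 0.41 = 18.48 ≈ 18.5 mm.
Rainfall = ε × PW = 0.22 × 18.5 = 4.1 mm.

PW ≈ 18.5 mm; rainfall ≈ 4.1 mm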